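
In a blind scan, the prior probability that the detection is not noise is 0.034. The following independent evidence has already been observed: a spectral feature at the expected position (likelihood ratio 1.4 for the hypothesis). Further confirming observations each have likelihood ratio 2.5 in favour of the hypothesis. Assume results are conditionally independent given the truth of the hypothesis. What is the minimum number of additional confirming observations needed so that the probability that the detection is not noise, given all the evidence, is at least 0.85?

6

Prior odds = 0.034/0.966 = 17/483.
Bayes factor of the evidence already in hand = 1.4.
Odds after that evidence = (17/483) × 1.4 = 17/345.
Target odds = 0.85/0.15 = 17/3.
Need 2.5ⁿ ≥ 17/3 ÷ (17/345) = 115.
2.5⁵ = 97.65625 falls short of 115 but 2.5⁶ = 244.140625 reaches it, so n = 6.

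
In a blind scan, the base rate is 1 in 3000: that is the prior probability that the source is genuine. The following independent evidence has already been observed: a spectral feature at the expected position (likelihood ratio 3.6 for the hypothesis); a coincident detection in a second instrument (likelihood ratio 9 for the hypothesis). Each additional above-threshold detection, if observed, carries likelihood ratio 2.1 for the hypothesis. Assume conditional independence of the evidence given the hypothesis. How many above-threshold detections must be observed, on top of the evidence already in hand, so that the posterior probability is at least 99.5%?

14

Prior odds = (1/3000)/(2999/3000) = 1/2999.
Combined Bayes factor of the evidence already in hand = 3.6 × 9 = 32.4.
Odds after that evidence = (1/2999) × 32.4 = 162/14995.
Target odds = 0.995/0.005 = 199.
Need 2.1ⁿ ≥ 199 ÷ (162/14995) = 2984005/162.
2.1¹³ ≈15447.2 falls short of 2984005/162 but 2.1¹⁴ ≈32439.2 reaches it, so n = 14.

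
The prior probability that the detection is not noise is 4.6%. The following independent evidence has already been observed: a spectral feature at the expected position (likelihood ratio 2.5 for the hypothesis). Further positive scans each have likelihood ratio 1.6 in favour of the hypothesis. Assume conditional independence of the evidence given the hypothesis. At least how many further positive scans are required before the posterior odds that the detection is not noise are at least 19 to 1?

11

Prior odds = 0.046/0.954 = 23/477.
Bayes factor of the evidence already in hand = 2.5.
Odds after that evidence = (23/477) × 2.5 = 115/954.
Target odds = 19.
Need 1.6ⁿ ≥ 19 ÷ (115/954) = 18126/115.
1.6¹⁰ ≈109.951 falls short of 18126/115 but 1.6¹¹ ≈175.922 reaches it, so n = 11.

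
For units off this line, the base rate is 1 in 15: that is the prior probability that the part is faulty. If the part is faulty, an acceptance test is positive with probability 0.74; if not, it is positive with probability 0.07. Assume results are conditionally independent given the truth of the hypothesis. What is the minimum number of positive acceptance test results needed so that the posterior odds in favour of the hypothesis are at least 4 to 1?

Prior odds = (1/15)/(14/15) = 1/14.
Likelihood ratio of a positive = 0.74/0.07 = 74/7.
Target odds = 4.
Need (1/14) × (74/7)ⁿ ≥ 4, i.e. (74/7)ⁿ ≥ 56.
(74/7)¹ = 74/7 falls short of 56 but (74/7)² = 5476/49 reaches it, so n = 2.

2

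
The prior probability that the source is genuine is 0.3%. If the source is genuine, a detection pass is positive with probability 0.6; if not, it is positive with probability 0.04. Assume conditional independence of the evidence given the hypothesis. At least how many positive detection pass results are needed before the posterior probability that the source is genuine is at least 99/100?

4

Prior odds: 0.003 ÷ 0.997 = 3/997.
Likelihood ratio of a positive = 0.6/0.04 = 15.
Target posterior odds = 0.99/0.01 = 99.
Need (3/997) × 15ⁿ ≥ 99, i.e. 15ⁿ ≥ 32901.
15³ = 3375 falls short of 32901 but 15⁴ = 50625 reaches it, so n = 4.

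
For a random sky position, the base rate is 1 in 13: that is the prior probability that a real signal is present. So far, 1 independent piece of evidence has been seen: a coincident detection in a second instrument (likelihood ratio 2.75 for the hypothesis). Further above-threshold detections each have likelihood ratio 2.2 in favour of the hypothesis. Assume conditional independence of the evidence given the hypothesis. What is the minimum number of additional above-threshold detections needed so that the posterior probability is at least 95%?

6

Prior odds = (1/13)/(12/13) = 1/12.
Bayes factor of the evidence already in hand = 2.75.
Odds after that evidence = (1/12) × 2.75 = 11/48.
Target odds = 0.95/0.05 = 19.
Need 2.2ⁿ ≥ 19 ÷ (11/48) = 912/11.
2.2⁵ = 51.53632 falls short of 912/11 but 2.2⁶ = 1771561/15625 reaches it, so n = 6.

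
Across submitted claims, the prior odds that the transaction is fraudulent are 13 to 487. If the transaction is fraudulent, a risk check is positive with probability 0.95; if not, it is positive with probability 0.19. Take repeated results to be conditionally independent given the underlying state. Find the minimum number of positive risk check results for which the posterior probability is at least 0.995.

Prior odds = 13/487.
Likelihood ratio of a positive = 0.95/0.19 = 5.
Target posterior odds = 0.995/0.005 = 199.
Need (13/487) × 5ⁿ ≥ 199, i.e. 5ⁿ ≥ 96913/13.
5⁵ = 3125 falls short of 96913/13 but 5⁶ = 15625 reaches it, so n = 6.

6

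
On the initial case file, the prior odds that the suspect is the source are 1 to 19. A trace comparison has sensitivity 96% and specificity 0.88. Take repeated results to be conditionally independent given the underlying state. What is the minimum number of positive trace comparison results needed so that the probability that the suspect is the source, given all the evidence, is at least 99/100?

Prior odds = 1/19.
False-positive rate = 1 − 0.88 = 0.12; likelihood ratio of a positive = 0.96/0.12 = 8.
Target odds: 0.99 ÷ 0.01 = 99.
Require 8ⁿ ≥ 99 ÷ (1/19) = 1881.
8³ = 512 falls short of 1881 but 8⁴ = 4096 reaches it, so n = 4.

4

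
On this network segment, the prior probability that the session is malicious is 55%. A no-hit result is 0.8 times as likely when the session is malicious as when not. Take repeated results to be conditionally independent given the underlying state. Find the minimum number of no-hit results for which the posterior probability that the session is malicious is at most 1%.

22

Prior odds = 0.55/0.45 = 11/9.
Likelihood ratio per no-hit result = 0.8.
Target odds: 0.01 ÷ 0.99 = 1/99.
Require 0.8ⁿ ≤ 1/99 ÷ (11/9) = 1/121.
0.8²¹ ≈0.00922337 is still above 1/121 but 0.8²² ≈0.0073787 is at or below it, so n = 22.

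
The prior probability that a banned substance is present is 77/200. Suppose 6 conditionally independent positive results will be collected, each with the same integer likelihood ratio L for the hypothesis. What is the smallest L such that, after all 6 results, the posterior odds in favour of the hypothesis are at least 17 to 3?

2

Prior odds = 0.385/0.615 = 77/123.
Target odds = 17/3.
Need L⁶ ≥ 17/3 ÷ (77/123) = 697/77.
1⁶ = 1 < 697/77 ≤ 64 = 2⁶, so L = 2.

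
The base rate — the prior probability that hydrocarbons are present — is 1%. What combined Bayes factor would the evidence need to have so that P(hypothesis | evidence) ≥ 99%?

Prior odds = 0.01/0.99 = 1/99.
Target odds = 0.99/0.01 = 99.
Required Bayes factor = 99 ÷ (1/99) = 9801.

9801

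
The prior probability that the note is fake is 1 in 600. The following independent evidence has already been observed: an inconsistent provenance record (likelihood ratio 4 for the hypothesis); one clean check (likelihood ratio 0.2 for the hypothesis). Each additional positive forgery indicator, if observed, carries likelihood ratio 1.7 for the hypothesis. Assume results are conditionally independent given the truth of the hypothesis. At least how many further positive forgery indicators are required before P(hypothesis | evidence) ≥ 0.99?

22

Prior odds = (1/600)/(599/600) = 1/599.
Combined Bayes factor of the evidence already in hand = 4 × 0.2 = 0.8.
Odds after that evidence = (1/599) × 0.8 = 4/2995.
Target odds = 0.99/0.01 = 99.
Need 1.7ⁿ ≥ 99 ÷ (4/2995) = 74126.25.
1.7²¹ ≈69091.9 falls short of 74126.25 but 1.7²² ≈117456 reaches it, so n = 22.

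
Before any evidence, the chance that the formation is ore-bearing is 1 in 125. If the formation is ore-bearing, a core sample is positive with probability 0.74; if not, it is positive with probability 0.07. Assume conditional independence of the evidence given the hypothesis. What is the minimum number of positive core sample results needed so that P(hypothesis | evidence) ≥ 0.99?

Prior odds = 0.008/0.992 = 1/124.
Likelihood ratio of a positive = 0.74/0.07 = 74/7.
Target odds: 0.99 ÷ 0.01 = 99.
Require (74/7)ⁿ ≥ 99 ÷ (1/124) = 12276.
(74/7)³ = 405224/343 falls short of 12276 but (74/7)⁴ = 29986576/2401 reaches it, so n = 4.

4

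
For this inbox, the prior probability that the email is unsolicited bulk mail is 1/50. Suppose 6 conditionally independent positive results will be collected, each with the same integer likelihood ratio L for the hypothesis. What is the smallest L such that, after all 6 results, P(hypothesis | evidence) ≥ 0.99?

Prior odds = 0.02/0.98 = 1/49.
Target odds = 0.99/0.01 = 99.
Need L⁶ ≥ 99 ÷ (1/49) = 4851.
4⁶ = 4096 < 4851 ≤ 15625 = 5⁶, so L = 5.

5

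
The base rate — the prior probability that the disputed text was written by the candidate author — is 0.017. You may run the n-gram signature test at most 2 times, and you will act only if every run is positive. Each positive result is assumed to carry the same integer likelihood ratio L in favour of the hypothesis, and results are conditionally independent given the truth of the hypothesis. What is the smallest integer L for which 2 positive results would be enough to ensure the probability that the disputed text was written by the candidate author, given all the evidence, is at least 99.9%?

241

Prior odds = 0.017/0.983 = 17/983.
Target odds = 0.999/0.001 = 999.
Need L² ≥ 999 ÷ (17/983) = 982017/17.
240² = 57600 < 982017/17 ≤ 58081 = 241², so L = 241.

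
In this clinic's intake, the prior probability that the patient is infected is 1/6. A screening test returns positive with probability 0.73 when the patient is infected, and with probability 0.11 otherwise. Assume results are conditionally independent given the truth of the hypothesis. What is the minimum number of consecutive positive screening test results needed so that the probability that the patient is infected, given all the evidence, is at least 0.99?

4

Prior odds: (1/6) ÷ (5/6) = 0.2.
Likelihood ratio of a positive result = 0.73/0.11 = 73/11.
Target odds: 0.99 ÷ 0.01 = 99.
Require (73/11)ⁿ ≥ 99 ÷ 0.2 = 495.
(73/11)³ = 389017/1331 falls short of 495 but (73/11)⁴ = 28398241/14641 reaches it, so n = 4.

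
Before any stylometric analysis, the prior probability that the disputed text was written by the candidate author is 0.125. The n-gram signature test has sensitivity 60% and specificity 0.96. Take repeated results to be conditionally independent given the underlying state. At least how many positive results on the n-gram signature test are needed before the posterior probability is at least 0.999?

Prior odds: 0.125 ÷ 0.875 = 1/7.
False-positive rate = 1 − 0.96 = 0.04; likelihood ratio of a positive = 0.6/0.04 = 15.
Target odds: 0.999 ÷ 0.001 = 999.
Require 15ⁿ ≥ 999 ÷ (1/7) = 6993.
15³ = 3375 falls short of 6993 but 15⁴ = 50625 reaches it, so n = 4.

4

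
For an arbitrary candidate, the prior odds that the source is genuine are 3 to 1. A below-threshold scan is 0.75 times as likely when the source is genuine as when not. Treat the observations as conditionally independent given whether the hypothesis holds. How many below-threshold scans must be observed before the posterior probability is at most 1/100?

20

Prior odds = 3.
Likelihood ratio per below-threshold scan = 0.75.
Target odds: 0.01 ÷ 0.99 = 1/99.
Need 3 × 0.75ⁿ ≤ 1/99, i.e. 0.75ⁿ ≤ 1/297.
0.75¹⁹ ≈0.00422828 is still above 1/297 but 0.75²⁰ ≈0.00317121 is at or below it, so n = 20.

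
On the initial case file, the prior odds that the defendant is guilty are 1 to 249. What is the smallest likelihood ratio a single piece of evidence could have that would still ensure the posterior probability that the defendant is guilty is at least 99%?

Prior odds = 1/249.
Target odds = 0.99/0.01 = 99.
Required Bayes factor = 99 ÷ (1/249) = 24651.

24651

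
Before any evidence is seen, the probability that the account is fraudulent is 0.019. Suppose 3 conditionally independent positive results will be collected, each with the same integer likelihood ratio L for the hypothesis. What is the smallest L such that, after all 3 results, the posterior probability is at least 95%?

10

Prior odds = 0.019/0.981 = 19/981.
Target odds = 0.95/0.05 = 19.
Need L³ ≥ 19 ÷ (19/981) = 981.
9³ = 729 < 981 ≤ 1000 = 10³, so L = 10.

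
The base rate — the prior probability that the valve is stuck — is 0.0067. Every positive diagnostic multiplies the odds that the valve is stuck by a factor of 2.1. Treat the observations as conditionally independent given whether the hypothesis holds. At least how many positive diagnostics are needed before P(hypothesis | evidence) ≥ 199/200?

14

Prior odds: 0.0067 ÷ 0.9933 = 67/9933.
Likelihood ratio per positive diagnostic = 2.1.
Target odds: 0.995 ÷ 0.005 = 199.
Need (67/9933) × 2.1ⁿ ≥ 199, i.e. 2.1ⁿ ≥ 1976667/67.
2.1¹³ ≈15447.2 falls short of 1976667/67 but 2.1¹⁴ ≈32439.2 reaches it, so n = 14.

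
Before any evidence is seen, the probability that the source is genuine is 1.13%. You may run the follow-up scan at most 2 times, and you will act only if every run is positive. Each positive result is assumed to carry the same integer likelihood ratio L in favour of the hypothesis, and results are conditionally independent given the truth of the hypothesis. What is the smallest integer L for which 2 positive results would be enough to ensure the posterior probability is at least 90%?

29

Prior odds = 0.0113/0.9887 = 113/9887.
Target odds = 0.9/0.1 = 9.
Need L² ≥ 9 ÷ (113/9887) = 88983/113.
28² = 784 < 88983/113 ≤ 841 = 29², so L = 29.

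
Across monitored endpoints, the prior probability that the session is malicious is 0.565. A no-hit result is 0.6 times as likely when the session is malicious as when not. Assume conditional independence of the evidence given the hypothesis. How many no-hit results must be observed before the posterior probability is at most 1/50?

Prior odds: 0.565 ÷ 0.435 = 113/87.
Likelihood ratio per no-hit result = 0.6.
Target posterior odds = 0.02/0.98 = 1/49.
Require 0.6ⁿ ≤ 1/49 ÷ (113/87) = 87/5537.
0.6⁸ = 6561/390625 is still above 87/5537 but 0.6⁹ = 19683/1953125 is at or below it, so n = 9.

9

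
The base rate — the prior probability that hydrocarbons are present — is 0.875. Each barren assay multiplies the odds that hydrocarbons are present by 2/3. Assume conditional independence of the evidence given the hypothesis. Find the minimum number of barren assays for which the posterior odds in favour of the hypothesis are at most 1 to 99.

17

Prior odds = 0.875/0.125 = 7.
Likelihood ratio per barren assay = 2/3.
Target odds = 1/99.
Require (2/3)ⁿ ≤ 1/99 ÷ 7 = 1/693.
(2/3)¹⁶ = 65536/43046721 is still above 1/693 but (2/3)¹⁷ = 131072/129140163 is at or below it, so n = 17.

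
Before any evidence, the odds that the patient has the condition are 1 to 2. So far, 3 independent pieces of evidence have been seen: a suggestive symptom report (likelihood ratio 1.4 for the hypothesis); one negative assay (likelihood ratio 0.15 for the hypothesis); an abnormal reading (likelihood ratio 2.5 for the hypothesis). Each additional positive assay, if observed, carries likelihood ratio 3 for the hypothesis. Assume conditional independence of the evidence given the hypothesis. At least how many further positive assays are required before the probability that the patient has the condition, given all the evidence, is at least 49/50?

Prior odds = 0.5.
Combined Bayes factor of the evidence already in hand = 1.4 × 0.15 × 2.5 = 0.525.
Odds after that evidence = 0.5 × 0.525 = 0.2625.
Target odds = 0.98/0.02 = 49.
Need 3ⁿ ≥ 49 ÷ 0.2625 = 560/3.
3⁴ = 81 falls short of 560/3 but 3⁵ = 243 reaches it, so n = 5.

5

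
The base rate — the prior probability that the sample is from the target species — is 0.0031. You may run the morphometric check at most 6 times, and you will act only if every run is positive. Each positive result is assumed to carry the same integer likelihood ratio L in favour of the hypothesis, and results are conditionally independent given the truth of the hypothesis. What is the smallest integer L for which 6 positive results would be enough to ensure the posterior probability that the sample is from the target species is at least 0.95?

5

Prior odds = 0.0031/0.9969 = 31/9969.
Target odds = 0.95/0.05 = 19.
Need L⁶ ≥ 19 ÷ (31/9969) = 189411/31.
4⁶ = 4096 < 189411/31 ≤ 15625 = 5⁶, so L = 5.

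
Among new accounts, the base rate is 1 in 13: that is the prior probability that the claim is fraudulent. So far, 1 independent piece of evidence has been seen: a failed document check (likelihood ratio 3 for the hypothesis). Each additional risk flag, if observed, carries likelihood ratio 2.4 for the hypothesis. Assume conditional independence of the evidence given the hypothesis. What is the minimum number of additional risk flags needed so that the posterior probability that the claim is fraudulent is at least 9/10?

5

Prior odds = (1/13)/(12/13) = 1/12.
Bayes factor of the evidence already in hand = 3.
Odds after that evidence = (1/12) × 3 = 0.25.
Target odds = 0.9/0.1 = 9.
Need 2.4ⁿ ≥ 9 ÷ 0.25 = 36.
2.4⁴ = 33.1776 falls short of 36 but 2.4⁵ = 79.62624 reaches it, so n = 5.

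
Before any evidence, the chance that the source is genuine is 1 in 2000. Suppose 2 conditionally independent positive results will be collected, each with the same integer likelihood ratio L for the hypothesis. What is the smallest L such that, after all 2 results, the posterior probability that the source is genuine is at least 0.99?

Prior odds = 0.0005/0.9995 = 1/1999.
Target odds = 0.99/0.01 = 99.
Need L² ≥ 99 ÷ (1/1999) = 197901.
444² = 197136 < 197901 ≤ 198025 = 445², so L = 445.

445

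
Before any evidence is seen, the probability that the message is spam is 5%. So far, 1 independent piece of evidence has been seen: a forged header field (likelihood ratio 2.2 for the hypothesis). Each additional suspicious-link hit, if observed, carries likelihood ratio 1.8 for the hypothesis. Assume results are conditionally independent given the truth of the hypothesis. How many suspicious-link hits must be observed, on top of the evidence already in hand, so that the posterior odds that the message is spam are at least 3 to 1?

6

Prior odds = 0.05/0.95 = 1/19.
Bayes factor of the evidence already in hand = 2.2.
Odds after that evidence = (1/19) × 2.2 = 11/95.
Target odds = 3.
Need 1.8ⁿ ≥ 3 ÷ (11/95) = 285/11.
1.8⁵ = 18.89568 falls short of 285/11 but 1.8⁶ = 531441/15625 reaches it, so n = 6.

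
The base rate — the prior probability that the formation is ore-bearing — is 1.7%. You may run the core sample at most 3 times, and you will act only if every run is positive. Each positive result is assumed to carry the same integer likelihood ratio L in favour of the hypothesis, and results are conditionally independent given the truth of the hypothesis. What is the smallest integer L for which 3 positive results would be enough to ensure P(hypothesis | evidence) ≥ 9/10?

9

Prior odds = 0.017/0.983 = 17/983.
Target odds = 0.9/0.1 = 9.
Need L³ ≥ 9 ÷ (17/983) = 8847/17.
8³ = 512 < 8847/17 ≤ 729 = 9³, so L = 9.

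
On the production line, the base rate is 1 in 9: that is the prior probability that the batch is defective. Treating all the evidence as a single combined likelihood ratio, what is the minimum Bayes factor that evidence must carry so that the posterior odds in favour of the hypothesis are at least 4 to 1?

Prior odds = (1/9)/(8/9) = 0.125.
Target odds = 4.
Required Bayes factor = 4 ÷ 0.125 = 32.

32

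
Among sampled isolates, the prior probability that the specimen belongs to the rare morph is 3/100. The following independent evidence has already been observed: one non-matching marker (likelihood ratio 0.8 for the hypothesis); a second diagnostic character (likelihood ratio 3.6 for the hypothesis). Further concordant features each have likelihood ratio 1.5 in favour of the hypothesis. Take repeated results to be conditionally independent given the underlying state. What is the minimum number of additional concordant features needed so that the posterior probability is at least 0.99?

Prior odds = 0.03/0.97 = 3/97.
Combined Bayes factor of the evidence already in hand = 0.8 × 3.6 = 2.88.
Odds after that evidence = (3/97) × 2.88 = 216/2425.
Target odds = 0.99/0.01 = 99.
Need 1.5ⁿ ≥ 99 ÷ (216/2425) = 26675/24.
1.5¹⁷ = 129140163/131072 falls short of 26675/24 but 1.5¹⁸ = 387420489/262144 reaches it, so n = 18.

18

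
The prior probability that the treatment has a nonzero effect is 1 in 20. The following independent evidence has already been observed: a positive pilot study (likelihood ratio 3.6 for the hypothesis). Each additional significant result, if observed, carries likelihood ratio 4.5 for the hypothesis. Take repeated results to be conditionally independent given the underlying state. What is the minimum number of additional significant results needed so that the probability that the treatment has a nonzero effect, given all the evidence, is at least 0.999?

Prior odds = 0.05/0.95 = 1/19.
Bayes factor of the evidence already in hand = 3.6.
Odds after that evidence = (1/19) × 3.6 = 18/95.
Target odds = 0.999/0.001 = 999.
Need 4.5ⁿ ≥ 999 ÷ (18/95) = 5272.5.
4.5⁵ = 1845.28125 falls short of 5272.5 but 4.5⁶ = 8303.765625 reaches it, so n = 6.

6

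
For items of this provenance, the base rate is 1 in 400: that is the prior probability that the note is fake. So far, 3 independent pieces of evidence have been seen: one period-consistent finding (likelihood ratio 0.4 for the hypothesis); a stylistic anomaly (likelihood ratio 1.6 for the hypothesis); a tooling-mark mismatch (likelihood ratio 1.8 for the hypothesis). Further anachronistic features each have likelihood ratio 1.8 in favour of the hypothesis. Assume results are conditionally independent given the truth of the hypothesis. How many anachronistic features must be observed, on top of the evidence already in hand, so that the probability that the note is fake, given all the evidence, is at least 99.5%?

Prior odds = 0.0025/0.9975 = 1/399.
Combined Bayes factor of the evidence already in hand = 0.4 × 1.6 × 1.8 = 1.152.
Odds after that evidence = (1/399) × 1.152 = 48/16625.
Target odds = 0.995/0.005 = 199.
Need 1.8ⁿ ≥ 199 ÷ (48/16625) = 3308375/48.
1.8¹⁸ ≈39346.4 falls short of 3308375/48 but 1.8¹⁹ ≈70823.5 reaches it, so n = 19.

19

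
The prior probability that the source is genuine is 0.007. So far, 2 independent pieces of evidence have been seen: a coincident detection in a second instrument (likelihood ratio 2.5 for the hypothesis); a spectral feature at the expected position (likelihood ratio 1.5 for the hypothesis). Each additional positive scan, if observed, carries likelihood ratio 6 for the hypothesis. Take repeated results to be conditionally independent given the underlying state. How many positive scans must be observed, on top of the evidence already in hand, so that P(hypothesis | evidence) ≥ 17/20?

Prior odds = 0.007/0.993 = 7/993.
Combined Bayes factor of the evidence already in hand = 2.5 × 1.5 = 3.75.
Odds after that evidence = (7/993) × 3.75 = 35/1324.
Target odds = 0.85/0.15 = 17/3.
Need 6ⁿ ≥ 17/3 ÷ (35/1324) = 22508/105.
6² = 36 falls short of 22508/105 but 6³ = 216 reaches it, so n = 3.

3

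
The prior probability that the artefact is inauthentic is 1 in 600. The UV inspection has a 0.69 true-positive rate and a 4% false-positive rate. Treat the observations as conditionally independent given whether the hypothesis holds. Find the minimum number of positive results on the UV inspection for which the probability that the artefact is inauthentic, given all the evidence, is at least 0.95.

4

Prior odds: (1/600) ÷ (599/600) = 1/599.
Likelihood ratio of a positive result = 0.69/0.04 = 17.25.
Target odds: 0.95 ÷ 0.05 = 19.
Require 17.25ⁿ ≥ 19 ÷ (1/599) = 11381.
17.25³ = 5132.953125 falls short of 11381 but 17.25⁴ = 22667121/256 reaches it, so n = 4.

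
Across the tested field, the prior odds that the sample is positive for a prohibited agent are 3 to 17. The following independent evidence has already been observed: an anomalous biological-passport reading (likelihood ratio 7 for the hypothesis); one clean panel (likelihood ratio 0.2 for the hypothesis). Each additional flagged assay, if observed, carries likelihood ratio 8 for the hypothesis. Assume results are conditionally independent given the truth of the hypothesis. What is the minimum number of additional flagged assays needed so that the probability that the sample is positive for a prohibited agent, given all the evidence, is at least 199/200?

Prior odds = 3/17.
Combined Bayes factor of the evidence already in hand = 7 × 0.2 = 1.4.
Odds after that evidence = (3/17) × 1.4 = 21/85.
Target odds = 0.995/0.005 = 199.
Need 8ⁿ ≥ 199 ÷ (21/85) = 16915/21.
8³ = 512 falls short of 16915/21 but 8⁴ = 4096 reaches it, so n = 4.

4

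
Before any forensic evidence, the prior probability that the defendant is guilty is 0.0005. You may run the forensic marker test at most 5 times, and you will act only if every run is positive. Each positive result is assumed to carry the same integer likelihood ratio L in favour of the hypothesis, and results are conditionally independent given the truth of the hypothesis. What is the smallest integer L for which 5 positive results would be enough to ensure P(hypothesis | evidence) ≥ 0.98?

Prior odds = 0.0005/0.9995 = 1/1999.
Target odds = 0.98/0.02 = 49.
Need L⁵ ≥ 49 ÷ (1/1999) = 97951.
9⁵ = 59049 < 97951 ≤ 100000 = 10⁵, so L = 10.

10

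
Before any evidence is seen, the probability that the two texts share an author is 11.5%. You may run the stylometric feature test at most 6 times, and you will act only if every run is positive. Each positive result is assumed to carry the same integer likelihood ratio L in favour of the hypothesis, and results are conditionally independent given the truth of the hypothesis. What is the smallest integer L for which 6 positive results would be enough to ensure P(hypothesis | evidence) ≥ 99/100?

Prior odds = 0.115/0.885 = 23/177.
Target odds = 0.99/0.01 = 99.
Need L⁶ ≥ 99 ÷ (23/177) = 17523/23.
3⁶ = 729 < 17523/23 ≤ 4096 = 4⁶, so L = 4.

4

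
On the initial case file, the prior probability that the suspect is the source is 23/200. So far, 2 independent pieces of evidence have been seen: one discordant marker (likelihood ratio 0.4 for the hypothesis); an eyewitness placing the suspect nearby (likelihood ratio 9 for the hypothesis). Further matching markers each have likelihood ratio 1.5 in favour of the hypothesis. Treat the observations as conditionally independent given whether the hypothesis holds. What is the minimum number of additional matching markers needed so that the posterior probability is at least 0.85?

Prior odds = 0.115/0.885 = 23/177.
Combined Bayes factor of the evidence already in hand = 0.4 × 9 = 3.6.
Odds after that evidence = (23/177) × 3.6 = 138/295.
Target odds = 0.85/0.15 = 17/3.
Need 1.5ⁿ ≥ 17/3 ÷ (138/295) = 5015/414.
1.5⁶ = 11.390625 falls short of 5015/414 but 1.5⁷ = 17.0859375 reaches it, so n = 7.

7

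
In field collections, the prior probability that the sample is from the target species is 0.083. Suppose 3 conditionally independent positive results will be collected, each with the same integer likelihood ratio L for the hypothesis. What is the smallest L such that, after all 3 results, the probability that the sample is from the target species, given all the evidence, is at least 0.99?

Prior odds = 0.083/0.917 = 83/917.
Target odds = 0.99/0.01 = 99.
Need L³ ≥ 99 ÷ (83/917) = 90783/83.
10³ = 1000 < 90783/83 ≤ 1331 = 11³, so L = 11.

11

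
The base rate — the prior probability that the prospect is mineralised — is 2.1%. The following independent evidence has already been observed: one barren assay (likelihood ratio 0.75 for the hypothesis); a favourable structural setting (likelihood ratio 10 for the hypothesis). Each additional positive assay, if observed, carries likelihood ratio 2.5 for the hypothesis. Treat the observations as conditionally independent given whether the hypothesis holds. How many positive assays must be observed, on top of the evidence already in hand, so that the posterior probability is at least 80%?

Prior odds = 0.021/0.979 = 21/979.
Combined Bayes factor of the evidence already in hand = 0.75 × 10 = 7.5.
Odds after that evidence = (21/979) × 7.5 = 315/1958.
Target odds = 0.8/0.2 = 4.
Need 2.5ⁿ ≥ 4 ÷ (315/1958) = 7832/315.
2.5³ = 15.625 falls short of 7832/315 but 2.5⁴ = 39.0625 reaches it, so n = 4.

4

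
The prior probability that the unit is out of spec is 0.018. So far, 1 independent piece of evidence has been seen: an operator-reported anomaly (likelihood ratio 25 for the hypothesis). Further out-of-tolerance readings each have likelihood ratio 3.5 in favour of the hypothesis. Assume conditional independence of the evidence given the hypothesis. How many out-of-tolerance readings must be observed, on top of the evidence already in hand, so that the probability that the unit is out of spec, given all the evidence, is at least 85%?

Prior odds = 0.018/0.982 = 9/491.
Bayes factor of the evidence already in hand = 25.
Odds after that evidence = (9/491) × 25 = 225/491.
Target odds = 0.85/0.15 = 17/3.
Need 3.5ⁿ ≥ 17/3 ÷ (225/491) = 8347/675.
3.5² = 12.25 falls short of 8347/675 but 3.5³ = 42.875 reaches it, so n = 3.

3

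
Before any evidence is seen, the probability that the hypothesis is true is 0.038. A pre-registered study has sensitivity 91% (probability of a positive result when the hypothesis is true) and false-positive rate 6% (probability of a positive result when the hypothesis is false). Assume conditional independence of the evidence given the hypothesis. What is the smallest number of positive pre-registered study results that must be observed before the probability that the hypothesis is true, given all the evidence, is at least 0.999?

Prior odds = 0.038/0.962 = 19/481.
Likelihood ratio of a positive result = 0.91/0.06 = 91/6.
Target posterior odds = 0.999/0.001 = 999.
Require (91/6)ⁿ ≥ 999 ÷ (19/481) = 480519/19.
(91/6)³ = 753571/216 falls short of 480519/19 but (91/6)⁴ = 68574961/1296 reaches it, so n = 4.

4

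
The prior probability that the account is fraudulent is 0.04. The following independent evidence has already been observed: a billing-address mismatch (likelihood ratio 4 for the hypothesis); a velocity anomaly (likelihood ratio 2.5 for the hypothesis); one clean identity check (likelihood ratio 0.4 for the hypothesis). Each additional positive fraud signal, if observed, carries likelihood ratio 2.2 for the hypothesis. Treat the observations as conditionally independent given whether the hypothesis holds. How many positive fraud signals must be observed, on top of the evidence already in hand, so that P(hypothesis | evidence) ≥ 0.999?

Prior odds = 0.04/0.96 = 1/24.
Combined Bayes factor of the evidence already in hand = 4 × 2.5 × 0.4 = 4.
Odds after that evidence = (1/24) × 4 = 1/6.
Target odds = 0.999/0.001 = 999.
Need 2.2ⁿ ≥ 999 ÷ (1/6) = 5994.
2.2¹¹ ≈5843.18 falls short of 5994 but 2.2¹² ≈12855 reaches it, so n = 12.

12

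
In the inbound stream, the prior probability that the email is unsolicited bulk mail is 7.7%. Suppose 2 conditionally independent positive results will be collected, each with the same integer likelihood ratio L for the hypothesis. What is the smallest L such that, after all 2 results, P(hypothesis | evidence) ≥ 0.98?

25

Prior odds = 0.077/0.923 = 77/923.
Target odds = 0.98/0.02 = 49.
Need L² ≥ 49 ÷ (77/923) = 6461/11.
24² = 576 < 6461/11 ≤ 625 = 25², so L = 25.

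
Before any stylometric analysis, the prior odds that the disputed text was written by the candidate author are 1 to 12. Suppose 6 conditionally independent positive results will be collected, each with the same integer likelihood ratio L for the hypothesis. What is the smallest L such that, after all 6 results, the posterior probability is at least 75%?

2

Prior odds = 1/12.
Target odds = 0.75/0.25 = 3.
Need L⁶ ≥ 3 ÷ (1/12) = 36.
1⁶ = 1 < 36 ≤ 64 = 2⁶, so L = 2.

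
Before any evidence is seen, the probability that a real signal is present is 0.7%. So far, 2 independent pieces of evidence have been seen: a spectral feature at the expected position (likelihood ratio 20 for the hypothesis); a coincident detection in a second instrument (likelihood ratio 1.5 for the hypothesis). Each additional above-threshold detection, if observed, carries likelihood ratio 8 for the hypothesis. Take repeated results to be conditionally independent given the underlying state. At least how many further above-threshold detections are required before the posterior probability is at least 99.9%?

Prior odds = 0.007/0.993 = 7/993.
Combined Bayes factor of the evidence already in hand = 20 × 1.5 = 30.
Odds after that evidence = (7/993) × 30 = 70/331.
Target odds = 0.999/0.001 = 999.
Need 8ⁿ ≥ 999 ÷ (70/331) = 330669/70.
8⁴ = 4096 falls short of 330669/70 but 8⁵ = 32768 reaches it, so n = 5.

5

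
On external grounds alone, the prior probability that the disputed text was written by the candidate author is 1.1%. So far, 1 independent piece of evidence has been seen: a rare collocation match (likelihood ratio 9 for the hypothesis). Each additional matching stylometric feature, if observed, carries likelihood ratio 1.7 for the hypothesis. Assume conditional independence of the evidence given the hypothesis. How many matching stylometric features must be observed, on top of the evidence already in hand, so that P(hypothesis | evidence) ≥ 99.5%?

Prior odds = 0.011/0.989 = 11/989.
Bayes factor of the evidence already in hand = 9.
Odds after that evidence = (11/989) × 9 = 99/989.
Target odds = 0.995/0.005 = 199.
Need 1.7ⁿ ≥ 199 ÷ (99/989) = 196811/99.
1.7¹⁴ ≈1683.78 falls short of 196811/99 but 1.7¹⁵ ≈2862.42 reaches it, so n = 15.

15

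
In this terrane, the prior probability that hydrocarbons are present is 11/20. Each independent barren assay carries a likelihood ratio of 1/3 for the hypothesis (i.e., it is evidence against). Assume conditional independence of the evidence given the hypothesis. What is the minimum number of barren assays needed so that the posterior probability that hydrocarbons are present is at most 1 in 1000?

Prior odds = 0.55/0.45 = 11/9.
Likelihood ratio per barren assay = 1/3.
Target odds: 0.001 ÷ 0.999 = 1/999.
Need (11/9) × (1/3)ⁿ ≤ 1/999, i.e. (1/3)ⁿ ≤ 1/1221.
(1/3)⁶ = 1/729 is still above 1/1221 but (1/3)⁷ = 1/2187 is at or below it, so n = 7.

7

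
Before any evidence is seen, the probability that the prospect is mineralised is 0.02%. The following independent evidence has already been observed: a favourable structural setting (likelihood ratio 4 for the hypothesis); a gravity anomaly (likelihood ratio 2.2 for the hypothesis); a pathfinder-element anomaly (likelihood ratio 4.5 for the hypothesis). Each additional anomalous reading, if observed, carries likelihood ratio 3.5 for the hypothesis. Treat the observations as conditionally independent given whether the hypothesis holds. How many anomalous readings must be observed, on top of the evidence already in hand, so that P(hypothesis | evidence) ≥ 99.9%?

10

Prior odds = 0.0002/0.9998 = 1/4999.
Combined Bayes factor of the evidence already in hand = 4 × 2.2 × 4.5 = 39.6.
Odds after that evidence = (1/4999) × 39.6 = 198/24995.
Target odds = 0.999/0.001 = 999.
Need 3.5ⁿ ≥ 999 ÷ (198/24995) = 2774445/22.
3.5⁹ = 40353607/512 falls short of 2774445/22 but 3.5¹⁰ = 282475249/1024 reaches it, so n = 10.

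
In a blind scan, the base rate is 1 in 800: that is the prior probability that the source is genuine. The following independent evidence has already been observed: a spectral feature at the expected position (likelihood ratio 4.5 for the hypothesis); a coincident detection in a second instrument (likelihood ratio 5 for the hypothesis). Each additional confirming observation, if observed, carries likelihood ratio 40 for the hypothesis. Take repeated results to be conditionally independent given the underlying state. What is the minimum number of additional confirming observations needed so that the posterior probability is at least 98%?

Prior odds = 0.00125/0.99875 = 1/799.
Combined Bayes factor of the evidence already in hand = 4.5 × 5 = 22.5.
Odds after that evidence = (1/799) × 22.5 = 45/1598.
Target odds = 0.98/0.02 = 49.
Need 40ⁿ ≥ 49 ÷ (45/1598) = 78302/45.
40² = 1600 falls short of 78302/45 but 40³ = 64000 reaches it, so n = 3.

3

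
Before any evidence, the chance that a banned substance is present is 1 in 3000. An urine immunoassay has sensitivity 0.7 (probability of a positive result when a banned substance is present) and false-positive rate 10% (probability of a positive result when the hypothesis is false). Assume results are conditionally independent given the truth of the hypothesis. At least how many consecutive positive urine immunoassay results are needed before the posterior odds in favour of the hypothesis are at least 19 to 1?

Prior odds = (1/3000)/(2999/3000) = 1/2999.
Likelihood ratio of a positive result = 0.7/0.1 = 7.
Target odds = 19.
Require 7ⁿ ≥ 19 ÷ (1/2999) = 56981.
7⁵ = 16807 falls short of 56981 but 7⁶ = 117649 reaches it, so n = 6.

6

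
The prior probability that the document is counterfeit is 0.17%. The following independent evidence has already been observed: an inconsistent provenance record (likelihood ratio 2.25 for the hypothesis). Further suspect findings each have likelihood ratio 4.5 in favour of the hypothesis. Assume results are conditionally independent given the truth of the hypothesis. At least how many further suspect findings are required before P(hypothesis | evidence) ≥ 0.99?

Prior odds = 0.0017/0.9983 = 17/9983.
Bayes factor of the evidence already in hand = 2.25.
Odds after that evidence = (17/9983) × 2.25 = 153/39932.
Target odds = 0.99/0.01 = 99.
Need 4.5ⁿ ≥ 99 ÷ (153/39932) = 439252/17.
4.5⁶ = 8303.765625 falls short of 439252/17 but 4.5⁷ = 4782969/128 reaches it, so n = 7.

7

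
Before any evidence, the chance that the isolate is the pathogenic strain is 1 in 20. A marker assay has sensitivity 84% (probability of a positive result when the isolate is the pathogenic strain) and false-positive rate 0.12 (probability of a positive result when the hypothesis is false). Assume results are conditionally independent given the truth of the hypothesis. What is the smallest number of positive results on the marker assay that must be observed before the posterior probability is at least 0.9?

3

Prior odds = 0.05/0.95 = 1/19.
Likelihood ratio of a positive result = 0.84/0.12 = 7.
Target odds: 0.9 ÷ 0.1 = 9.
Require 7ⁿ ≥ 9 ÷ (1/19) = 171.
7² = 49 falls short of 171 but 7³ = 343 reaches it, so n = 3.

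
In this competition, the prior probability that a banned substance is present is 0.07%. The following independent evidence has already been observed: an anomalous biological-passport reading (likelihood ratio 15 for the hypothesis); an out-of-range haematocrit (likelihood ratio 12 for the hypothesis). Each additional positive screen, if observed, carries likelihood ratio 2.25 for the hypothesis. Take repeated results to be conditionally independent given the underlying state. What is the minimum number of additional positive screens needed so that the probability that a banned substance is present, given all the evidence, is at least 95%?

Prior odds = 0.0007/0.9993 = 7/9993.
Combined Bayes factor of the evidence already in hand = 15 × 12 = 180.
Odds after that evidence = (7/9993) × 180 = 420/3331.
Target odds = 0.95/0.05 = 19.
Need 2.25ⁿ ≥ 19 ÷ (420/3331) = 63289/420.
2.25⁶ = 531441/4096 falls short of 63289/420 but 2.25⁷ = 4782969/16384 reaches it, so n = 7.

7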